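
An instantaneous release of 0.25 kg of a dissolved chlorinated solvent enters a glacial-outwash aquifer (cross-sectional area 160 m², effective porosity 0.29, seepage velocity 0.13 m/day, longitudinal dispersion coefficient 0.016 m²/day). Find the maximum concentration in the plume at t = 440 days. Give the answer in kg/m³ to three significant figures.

The peak of an instantaneous 1D plume sits at x = vt; there the Gaussian factor is 1 and C_max = M/(n_e·A·√(4πDt)), where n_e·A is the pore area the mass is dissolved in.
√(4πDt) = √(4π × 0.016 × 440) = 9.406 m, so C_max = 0.25/(0.29 × 160 × 9.406) = 0.000573 kg/m³.

0.000573 kg/m³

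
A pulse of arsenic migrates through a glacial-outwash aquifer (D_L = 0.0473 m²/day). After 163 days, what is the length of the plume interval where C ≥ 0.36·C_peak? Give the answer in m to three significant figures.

The plume is Gaussian with σ = √(2Dt) = √(2 × 0.0473 × 163) = 3.927 m.
C/C_peak = exp(−Δx²/(2σ²)) = 0.36 ⇒ Δx = σ·√(−2 ln 0.36) = 3.927 × 1.429 = 5.612 m.
Width = 2Δx = 11.2 m.

11.2 m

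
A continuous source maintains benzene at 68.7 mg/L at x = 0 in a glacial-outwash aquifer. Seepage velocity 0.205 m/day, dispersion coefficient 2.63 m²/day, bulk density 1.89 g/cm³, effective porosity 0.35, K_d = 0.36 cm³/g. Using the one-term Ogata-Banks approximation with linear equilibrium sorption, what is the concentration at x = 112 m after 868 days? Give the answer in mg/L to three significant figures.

Retardation factor R = 1 + ρ_b·K_d/n = 1 + 1.89 × 0.36/0.35 = 2.944.
Sorption retards both mechanisms: v_R = v/R = 0.06963 m/day, D_R = D/R = 0.8933 m²/day.
v_R·t = 0.06963 × 868 = 60.43884 m; 2√(D_R t) = 55.69 m; argument = (112 − 60.43884)/55.69 = 0.9259.
C = C₀ × ½·erfc(0.9259) = 68.7 × 0.09520 = 6.54 mg/L.

6.54 mg/L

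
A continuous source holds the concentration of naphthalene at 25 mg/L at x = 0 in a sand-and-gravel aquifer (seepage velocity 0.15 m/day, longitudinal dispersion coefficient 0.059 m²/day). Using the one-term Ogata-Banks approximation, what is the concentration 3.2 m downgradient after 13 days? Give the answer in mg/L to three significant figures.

For a continuous step input, C/C₀ ≈ ½·erfc((x−vt)/(2√(Dt))).
vt = 0.15 × 13 = 1.95 m and 2√(Dt) = 2√(0.059 × 13) = 1.752 m.
Argument (x−vt)/(2√(Dt)) = (3.2 − 1.95)/1.752 = 0.7135; ½·erfc(0.7135) = 0.1565.
C = 25 × 0.1565 = 3.91 mg/L.

3.91 mg/L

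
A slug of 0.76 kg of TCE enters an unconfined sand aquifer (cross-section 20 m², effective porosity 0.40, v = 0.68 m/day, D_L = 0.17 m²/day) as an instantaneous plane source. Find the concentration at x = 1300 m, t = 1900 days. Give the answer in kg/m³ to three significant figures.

For an instantaneous plane source, C(x,t) = M/(n_e·A·√(4πDt)) · exp(−(x−vt)²/(4Dt)), with n_e·A the pore (flow) area.
Plume center vt = 0.68 × 1900 = 1292 m, so the well at 1300 m is 8 m downgradient of the peak.
√(4πDt) = 63.71 m, giving peak height M/(n_e·A·√(4πDt)) = 0.76/(0.40 × 20 × 63.71) = 0.001491 kg/m³.
(x−vt)²/(4Dt) = (8)²/(4 × 0.17 × 1900) = 0.04954; exp(−0.04954) = 0.9517.
C = 0.001491 × 0.9517 = 0.00142 kg/m³.

0.00142 kg/m³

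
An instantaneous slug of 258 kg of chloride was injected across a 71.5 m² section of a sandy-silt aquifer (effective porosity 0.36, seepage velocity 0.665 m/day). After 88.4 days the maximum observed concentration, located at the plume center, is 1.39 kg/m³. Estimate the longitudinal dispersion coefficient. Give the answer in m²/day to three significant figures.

0.0468 m²/day

At the plume center C_max = M/(n_e·A·√(4πDt)), so D = M²/(4πt·(n_e·A·C_max)²).
n_e·A·C_max = 0.36 × 71.5 × 1.39 = 35.78 kg/m.
D = 258²/(4π × 88.4 × 35.78²) = 0.0468 m²/day.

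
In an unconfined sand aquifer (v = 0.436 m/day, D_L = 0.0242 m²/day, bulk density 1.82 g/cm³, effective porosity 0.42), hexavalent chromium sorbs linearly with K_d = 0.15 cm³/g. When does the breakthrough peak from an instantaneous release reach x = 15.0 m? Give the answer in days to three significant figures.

56.6 days

Retardation factor R = 1 + ρ_b·K_d/n = 1 + 1.82 × 0.15/0.42 = 1.650.
Sorption retards both mechanisms: v_R = v/R = 0.2642 m/day, D_R = D/R = 0.01467 m²/day.
Peak time from v_R²t² + 2D_R t − x² = 0: t = (√(D_R² + v_R²x²) − D_R)/v_R².
√(D_R² + v_R²x²) = √(0.01467² + 0.2642² × 15.0²) = 3.963; v_R² = 0.06980.
t = (3.963 − 0.01467)/0.06980 = 56.6 days.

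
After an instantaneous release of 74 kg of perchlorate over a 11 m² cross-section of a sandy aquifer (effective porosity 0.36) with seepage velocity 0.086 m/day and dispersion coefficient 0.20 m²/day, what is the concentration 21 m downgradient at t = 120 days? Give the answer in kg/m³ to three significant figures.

0.328 kg/m³

For an instantaneous plane source, C(x,t) = M/(n_e·A·√(4πDt)) · exp(−(x−vt)²/(4Dt)), with n_e·A the pore (flow) area.
Plume center vt = 0.086 × 120 = 10.32 m, so the well at 21 m is 10.68 m downgradient of the peak.
√(4πDt) = 17.37 m, giving peak height M/(n_e·A·√(4πDt)) = 74/(0.36 × 11 × 17.37) = 1.076 kg/m³.
(x−vt)²/(4Dt) = (10.68)²/(4 × 0.20 × 120) = 1.188; exp(−1.188) = 0.3048.
C = 1.076 × 0.3048 = 0.328 kg/m³.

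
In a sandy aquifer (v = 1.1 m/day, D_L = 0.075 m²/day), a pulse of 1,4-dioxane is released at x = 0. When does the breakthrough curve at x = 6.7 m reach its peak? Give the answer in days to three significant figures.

For the 1D instantaneous-source solution, setting ∂C/∂t = 0 at fixed x gives v²t² + 2Dt − x² = 0, so t = (√(D² + v²x²) − D)/v².
√(D² + v²x²) = √(0.075² + 1.1² × 6.7²) = 7.370; v² = 1.21.
t = (7.370 − 0.075)/1.21 = 6.03 days (vs. the pure-advection estimate x/v = 6.09 d).

6.03 days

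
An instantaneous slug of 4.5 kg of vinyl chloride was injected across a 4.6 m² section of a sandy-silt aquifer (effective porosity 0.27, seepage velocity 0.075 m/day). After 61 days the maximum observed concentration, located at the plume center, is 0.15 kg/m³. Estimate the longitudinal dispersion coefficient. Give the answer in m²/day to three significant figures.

0.761 m²/day

At the plume center C_max = M/(n_e·A·√(4πDt)), so D = M²/(4πt·(n_e·A·C_max)²).
n_e·A·C_max = 0.27 × 4.6 × 0.15 = 0.1863 kg/m.
D = 4.5²/(4π × 61 × 0.1863²) = 0.761 m²/day.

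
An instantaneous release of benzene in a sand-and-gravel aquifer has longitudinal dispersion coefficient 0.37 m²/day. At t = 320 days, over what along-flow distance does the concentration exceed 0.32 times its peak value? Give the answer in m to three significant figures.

46.5 m

The plume is Gaussian with σ = √(2Dt) = √(2 × 0.37 × 320) = 15.39 m.
C/C_peak = exp(−Δx²/(2σ²)) = 0.32 ⇒ Δx = σ·√(−2 ln 0.32) = 15.39 × 1.510 = 23.24 m.
Width = 2Δx = 46.5 m.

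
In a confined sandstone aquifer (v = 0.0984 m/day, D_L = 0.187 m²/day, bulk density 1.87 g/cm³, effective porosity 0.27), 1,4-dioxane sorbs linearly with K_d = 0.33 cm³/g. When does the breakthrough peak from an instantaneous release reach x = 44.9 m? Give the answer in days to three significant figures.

Retardation factor R = 1 + ρ_b·K_d/n = 1 + 1.87 × 0.33/0.27 = 3.286.
Sorption retards both mechanisms: v_R = v/R = 0.02995 m/day, D_R = D/R = 0.05691 m²/day.
Peak time from v_R²t² + 2D_R t − x² = 0: t = (√(D_R² + v_R²x²) − D_R)/v_R².
√(D_R² + v_R²x²) = √(0.05691² + 0.02995² × 44.9²) = 1.346; v_R² = 0.0008970.
t = (1.346 − 0.05691)/0.0008970 = 1440 days.

1440 days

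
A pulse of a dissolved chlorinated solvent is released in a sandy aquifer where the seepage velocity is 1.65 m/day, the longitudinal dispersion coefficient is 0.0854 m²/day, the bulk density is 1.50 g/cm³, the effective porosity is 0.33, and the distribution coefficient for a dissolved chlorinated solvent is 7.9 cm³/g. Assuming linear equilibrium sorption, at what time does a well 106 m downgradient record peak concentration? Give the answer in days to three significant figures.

Retardation factor R = 1 + ρ_b·K_d/n = 1 + 1.50 × 7.9/0.33 = 36.91.
Sorption retards both mechanisms: v_R = v/R = 0.04470 m/day, D_R = D/R = 0.002314 m²/day.
Peak time from v_R²t² + 2D_R t − x² = 0: t = (√(D_R² + v_R²x²) − D_R)/v_R².
√(D_R² + v_R²x²) = √(0.002314² + 0.04470² × 106²) = 4.738; v_R² = 0.001998.
t = (4.738 − 0.002314)/0.001998 = 2370 days.

2370 days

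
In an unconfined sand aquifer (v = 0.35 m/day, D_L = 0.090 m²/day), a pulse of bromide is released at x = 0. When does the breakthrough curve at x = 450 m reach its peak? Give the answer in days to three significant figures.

For the 1D instantaneous-source solution, setting ∂C/∂t = 0 at fixed x gives v²t² + 2Dt − x² = 0, so t = (√(D² + v²x²) − D)/v².
√(D² + v²x²) = √(0.090² + 0.35² × 450²) = 157.5; v² = 0.1225.
t = (157.5 − 0.090)/0.1225 = 1280 days (vs. the pure-advection estimate x/v = 1290 d).

1280 days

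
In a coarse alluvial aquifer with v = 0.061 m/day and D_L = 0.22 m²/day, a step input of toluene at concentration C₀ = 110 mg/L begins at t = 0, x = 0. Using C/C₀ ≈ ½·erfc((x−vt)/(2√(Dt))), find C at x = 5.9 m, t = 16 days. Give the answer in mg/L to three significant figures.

For a continuous step input, C/C₀ ≈ ½·erfc((x−vt)/(2√(Dt))).
vt = 0.061 × 16 = 0.976 m and 2√(Dt) = 2√(0.22 × 16) = 3.752 m.
Argument (x−vt)/(2√(Dt)) = (5.9 − 0.976)/3.752 = 1.312; ½·erfc(1.312) = 0.03177.
C = 110 × 0.03177 = 3.49 mg/L.

3.49 mg/L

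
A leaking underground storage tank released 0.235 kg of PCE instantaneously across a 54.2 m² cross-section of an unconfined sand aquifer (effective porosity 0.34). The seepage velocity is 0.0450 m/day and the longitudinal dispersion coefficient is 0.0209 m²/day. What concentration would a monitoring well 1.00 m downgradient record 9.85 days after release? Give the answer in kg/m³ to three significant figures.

For an instantaneous plane source, C(x,t) = M/(n_e·A·√(4πDt)) · exp(−(x−vt)²/(4Dt)), with n_e·A the pore (flow) area.
Plume center vt = 0.0450 × 9.85 = 0.44325 m, so the well at 1.00 m is 0.55675 m downgradient of the peak.
√(4πDt) = 1.608 m, giving peak height M/(n_e·A·√(4πDt)) = 0.235/(0.34 × 54.2 × 1.608) = 0.007931 kg/m³.
(x−vt)²/(4Dt) = (0.55675)²/(4 × 0.0209 × 9.85) = 0.3764; exp(−0.3764) = 0.6863.
C = 0.007931 × 0.6863 = 0.00544 kg/m³.

0.00544 kg/m³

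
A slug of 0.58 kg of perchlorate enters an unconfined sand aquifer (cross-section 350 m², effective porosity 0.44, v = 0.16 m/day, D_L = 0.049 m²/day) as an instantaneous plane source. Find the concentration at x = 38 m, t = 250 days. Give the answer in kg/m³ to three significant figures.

0.000280 kg/m³

For an instantaneous plane source, C(x,t) = M/(n_e·A·√(4πDt)) · exp(−(x−vt)²/(4Dt)), with n_e·A the pore (flow) area.
Plume center vt = 0.16 × 250 = 40 m, so the well at 38 m is 2 m upgradient of the peak.
√(4πDt) = 12.41 m, giving peak height M/(n_e·A·√(4πDt)) = 0.58/(0.44 × 350 × 12.41) = 0.0003035 kg/m³.
(x−vt)²/(4Dt) = (-2)²/(4 × 0.049 × 250) = 0.08163; exp(−0.08163) = 0.9216.
C = 0.0003035 × 0.9216 = 0.000280 kg/m³.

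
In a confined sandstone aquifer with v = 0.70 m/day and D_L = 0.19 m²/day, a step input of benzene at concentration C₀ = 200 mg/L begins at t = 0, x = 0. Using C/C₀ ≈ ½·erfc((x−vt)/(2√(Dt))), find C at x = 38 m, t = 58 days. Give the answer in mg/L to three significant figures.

For a continuous step input, C/C₀ ≈ ½·erfc((x−vt)/(2√(Dt))).
vt = 0.70 × 58 = 40.6 m and 2√(Dt) = 2√(0.19 × 58) = 6.639 m.
Argument (x−vt)/(2√(Dt)) = (38 − 40.6)/6.639 = -0.3916; ½·erfc(-0.3916) = 0.7101.
C = 200 × 0.7101 = 142 mg/L.

142 mg/L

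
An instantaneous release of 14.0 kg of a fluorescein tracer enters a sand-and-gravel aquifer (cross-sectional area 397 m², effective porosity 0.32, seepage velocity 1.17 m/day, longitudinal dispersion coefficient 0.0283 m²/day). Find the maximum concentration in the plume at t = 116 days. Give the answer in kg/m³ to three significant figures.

The peak of an instantaneous 1D plume sits at x = vt; there the Gaussian factor is 1 and C_max = M/(n_e·A·√(4πDt)), where n_e·A is the pore area the mass is dissolved in.
√(4πDt) = √(4π × 0.0283 × 116) = 6.423 m, so C_max = 14.0/(0.32 × 397 × 6.423) = 0.0172 kg/m³.

0.0172 kg/m³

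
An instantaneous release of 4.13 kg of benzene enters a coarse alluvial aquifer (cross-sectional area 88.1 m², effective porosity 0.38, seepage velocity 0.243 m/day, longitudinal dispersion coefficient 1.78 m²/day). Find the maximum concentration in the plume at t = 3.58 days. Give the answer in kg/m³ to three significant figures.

0.0138 kg/m³

The peak of an instantaneous 1D plume sits at x = vt; there the Gaussian factor is 1 and C_max = M/(n_e·A·√(4πDt)), where n_e·A is the pore area the mass is dissolved in.
√(4πDt) = √(4π × 1.78 × 3.58) = 8.949 m, so C_max = 4.13/(0.38 × 88.1 × 8.949) = 0.0138 kg/m³.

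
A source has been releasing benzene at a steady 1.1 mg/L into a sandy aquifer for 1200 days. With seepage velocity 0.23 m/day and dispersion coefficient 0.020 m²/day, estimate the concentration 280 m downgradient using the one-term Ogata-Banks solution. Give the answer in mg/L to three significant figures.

0.310 mg/L

For a continuous step input, C/C₀ ≈ ½·erfc((x−vt)/(2√(Dt))).
vt = 0.23 × 1200 = 276 m and 2√(Dt) = 2√(0.020 × 1200) = 9.798 m.
Argument (x−vt)/(2√(Dt)) = (280 − 276)/9.798 = 0.4082; ½·erfc(0.4082) = 0.2819.
C = 1.1 × 0.2819 = 0.310 mg/L.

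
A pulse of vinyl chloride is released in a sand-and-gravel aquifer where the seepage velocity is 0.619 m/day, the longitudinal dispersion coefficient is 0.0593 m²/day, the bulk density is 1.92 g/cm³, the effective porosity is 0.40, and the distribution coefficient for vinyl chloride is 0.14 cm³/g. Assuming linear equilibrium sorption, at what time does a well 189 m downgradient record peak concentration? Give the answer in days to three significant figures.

Retardation factor R = 1 + ρ_b·K_d/n = 1 + 1.92 × 0.14/0.40 = 1.672.
Sorption retards both mechanisms: v_R = v/R = 0.3702 m/day, D_R = D/R = 0.03547 m²/day.
Peak time from v_R²t² + 2D_R t − x² = 0: t = (√(D_R² + v_R²x²) − D_R)/v_R².
√(D_R² + v_R²x²) = √(0.03547² + 0.3702² × 189²) = 69.97; v_R² = 0.1370.
t = (69.97 − 0.03547)/0.1370 = 510 days.

510 days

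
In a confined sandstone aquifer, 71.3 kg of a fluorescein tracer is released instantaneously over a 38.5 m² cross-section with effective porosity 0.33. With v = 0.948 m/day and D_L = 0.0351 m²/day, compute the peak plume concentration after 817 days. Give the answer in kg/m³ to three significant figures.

0.296 kg/m³

The peak of an instantaneous 1D plume sits at x = vt; there the Gaussian factor is 1 and C_max = M/(n_e·A·√(4πDt)), where n_e·A is the pore area the mass is dissolved in.
√(4πDt) = √(4π × 0.0351 × 817) = 18.98 m, so C_max = 71.3/(0.33 × 38.5 × 18.98) = 0.296 kg/m³.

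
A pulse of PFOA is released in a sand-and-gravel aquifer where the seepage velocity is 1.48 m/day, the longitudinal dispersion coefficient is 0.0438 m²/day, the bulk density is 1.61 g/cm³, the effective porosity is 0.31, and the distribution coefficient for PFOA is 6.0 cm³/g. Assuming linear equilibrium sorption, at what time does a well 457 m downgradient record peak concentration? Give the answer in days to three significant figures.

Retardation factor R = 1 + ρ_b·K_d/n = 1 + 1.61 × 6.0/0.31 = 32.16.
Sorption retards both mechanisms: v_R = v/R = 0.04602 m/day, D_R = D/R = 0.001362 m²/day.
Peak time from v_R²t² + 2D_R t − x² = 0: t = (√(D_R² + v_R²x²) − D_R)/v_R².
√(D_R² + v_R²x²) = √(0.001362² + 0.04602² × 457²) = 21.03; v_R² = 0.002118.
t = (21.03 − 0.001362)/0.002118 = 9930 days.

9930 days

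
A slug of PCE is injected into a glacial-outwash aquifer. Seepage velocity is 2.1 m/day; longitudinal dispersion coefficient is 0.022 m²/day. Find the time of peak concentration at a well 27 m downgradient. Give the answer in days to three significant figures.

12.9 days

For the 1D instantaneous-source solution, setting ∂C/∂t = 0 at fixed x gives v²t² + 2Dt − x² = 0, so t = (√(D² + v²x²) − D)/v².
√(D² + v²x²) = √(0.022² + 2.1² × 27²) = 56.70; v² = 4.41.
t = (56.70 − 0.022)/4.41 = 12.9 days (vs. the pure-advection estimate x/v = 12.9 d).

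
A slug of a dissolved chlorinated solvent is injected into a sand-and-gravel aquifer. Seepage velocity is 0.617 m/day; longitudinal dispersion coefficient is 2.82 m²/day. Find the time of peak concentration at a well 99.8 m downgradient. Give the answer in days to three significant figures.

For the 1D instantaneous-source solution, setting ∂C/∂t = 0 at fixed x gives v²t² + 2Dt − x² = 0, so t = (√(D² + v²x²) − D)/v².
√(D² + v²x²) = √(2.82² + 0.617² × 99.8²) = 61.64; v² = 0.380689.
t = (61.64 − 2.82)/0.380689 = 155 days (vs. the pure-advection estimate x/v = 162 d).

155 days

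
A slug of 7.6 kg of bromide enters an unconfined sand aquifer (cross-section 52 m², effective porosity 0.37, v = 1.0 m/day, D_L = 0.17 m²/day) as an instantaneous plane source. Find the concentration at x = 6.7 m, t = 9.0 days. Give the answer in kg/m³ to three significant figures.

For an instantaneous plane source, C(x,t) = M/(n_e·A·√(4πDt)) · exp(−(x−vt)²/(4Dt)), with n_e·A the pore (flow) area.
Plume center vt = 1.0 × 9.0 = 9 m, so the well at 6.7 m is 2.3 m upgradient of the peak.
√(4πDt) = 4.385 m, giving peak height M/(n_e·A·√(4πDt)) = 7.6/(0.37 × 52 × 4.385) = 0.09008 kg/m³.
(x−vt)²/(4Dt) = (-2.3)²/(4 × 0.17 × 9.0) = 0.8644; exp(−0.8644) = 0.4213.
C = 0.09008 × 0.4213 = 0.0380 kg/m³.

0.0380 kg/m³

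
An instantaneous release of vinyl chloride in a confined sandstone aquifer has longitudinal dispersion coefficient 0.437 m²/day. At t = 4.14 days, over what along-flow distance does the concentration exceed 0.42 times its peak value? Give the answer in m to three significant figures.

The plume is Gaussian with σ = √(2Dt) = √(2 × 0.437 × 4.14) = 1.902 m.
C/C_peak = exp(−Δx²/(2σ²)) = 0.42 ⇒ Δx = σ·√(−2 ln 0.42) = 1.902 × 1.317 = 2.505 m.
Width = 2Δx = 5.01 m.

5.01 m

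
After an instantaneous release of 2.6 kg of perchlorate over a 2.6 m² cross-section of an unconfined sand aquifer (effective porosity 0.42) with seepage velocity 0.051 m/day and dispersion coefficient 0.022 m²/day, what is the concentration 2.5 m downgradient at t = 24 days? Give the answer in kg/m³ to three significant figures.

0.428 kg/m³

For an instantaneous plane source, C(x,t) = M/(n_e·A·√(4πDt)) · exp(−(x−vt)²/(4Dt)), with n_e·A the pore (flow) area.
Plume center vt = 0.051 × 24 = 1.224 m, so the well at 2.5 m is 1.276 m downgradient of the peak.
√(4πDt) = 2.576 m, giving peak height M/(n_e·A·√(4πDt)) = 2.6/(0.42 × 2.6 × 2.576) = 0.9243 kg/m³.
(x−vt)²/(4Dt) = (1.276)²/(4 × 0.022 × 24) = 0.7709; exp(−0.7709) = 0.4626.
C = 0.9243 × 0.4626 = 0.428 kg/m³.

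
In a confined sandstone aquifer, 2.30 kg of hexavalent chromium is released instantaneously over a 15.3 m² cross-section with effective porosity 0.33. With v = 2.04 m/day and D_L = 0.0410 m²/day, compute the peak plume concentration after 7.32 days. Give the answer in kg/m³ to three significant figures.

The peak of an instantaneous 1D plume sits at x = vt; there the Gaussian factor is 1 and C_max = M/(n_e·A·√(4πDt)), where n_e·A is the pore area the mass is dissolved in.
√(4πDt) = √(4π × 0.0410 × 7.32) = 1.942 m, so C_max = 2.30/(0.33 × 15.3 × 1.942) = 0.235 kg/m³.

0.235 kg/m³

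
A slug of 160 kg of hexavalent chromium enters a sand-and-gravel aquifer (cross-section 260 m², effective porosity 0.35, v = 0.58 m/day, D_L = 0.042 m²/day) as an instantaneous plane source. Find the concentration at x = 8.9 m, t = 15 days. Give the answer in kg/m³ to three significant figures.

0.615 kg/m³

For an instantaneous plane source, C(x,t) = M/(n_e·A·√(4πDt)) · exp(−(x−vt)²/(4Dt)), with n_e·A the pore (flow) area.
Plume center vt = 0.58 × 15 = 8.7 m, so the well at 8.9 m is 0.2 m downgradient of the peak.
√(4πDt) = 2.814 m, giving peak height M/(n_e·A·√(4πDt)) = 160/(0.35 × 260 × 2.814) = 0.6248 kg/m³.
(x−vt)²/(4Dt) = (0.2)²/(4 × 0.042 × 15) = 0.01587; exp(−0.01587) = 0.9843.
C = 0.6248 × 0.9843 = 0.615 kg/m³.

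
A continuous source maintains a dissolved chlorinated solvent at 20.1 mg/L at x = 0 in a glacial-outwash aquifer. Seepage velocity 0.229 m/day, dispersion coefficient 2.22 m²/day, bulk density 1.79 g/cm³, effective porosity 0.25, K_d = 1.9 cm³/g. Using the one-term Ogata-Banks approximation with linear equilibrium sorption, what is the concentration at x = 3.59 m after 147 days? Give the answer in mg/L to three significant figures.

8.52 mg/L

Retardation factor R = 1 + ρ_b·K_d/n = 1 + 1.79 × 1.9/0.25 = 14.60.
Sorption retards both mechanisms: v_R = v/R = 0.01568 m/day, D_R = D/R = 0.1521 m²/day.
v_R·t = 0.01568 × 147 = 2.30496 m; 2√(D_R t) = 9.457 m; argument = (3.59 − 2.30496)/9.457 = 0.1359.
C = C₀ × ½·erfc(0.1359) = 20.1 × 0.4238 = 8.52 mg/L.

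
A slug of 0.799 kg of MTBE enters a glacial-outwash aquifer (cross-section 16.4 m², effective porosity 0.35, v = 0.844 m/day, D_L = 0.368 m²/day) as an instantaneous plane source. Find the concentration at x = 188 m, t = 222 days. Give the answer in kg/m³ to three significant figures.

0.00434 kg/m³

For an instantaneous plane source, C(x,t) = M/(n_e·A·√(4πDt)) · exp(−(x−vt)²/(4Dt)), with n_e·A the pore (flow) area.
Plume center vt = 0.844 × 222 = 187.368 m, so the well at 188 m is 0.632 m downgradient of the peak.
√(4πDt) = 32.04 m, giving peak height M/(n_e·A·√(4πDt)) = 0.799/(0.35 × 16.4 × 32.04) = 0.004345 kg/m³.
(x−vt)²/(4Dt) = (0.632)²/(4 × 0.368 × 222) = 0.001222; exp(−0.001222) = 0.9988.
C = 0.004345 × 0.9988 = 0.00434 kg/m³.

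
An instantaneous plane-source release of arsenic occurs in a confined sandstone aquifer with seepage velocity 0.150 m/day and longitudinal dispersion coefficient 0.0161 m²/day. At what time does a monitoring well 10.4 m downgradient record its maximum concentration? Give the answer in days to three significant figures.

68.6 days

For the 1D instantaneous-source solution, setting ∂C/∂t = 0 at fixed x gives v²t² + 2Dt − x² = 0, so t = (√(D² + v²x²) − D)/v².
√(D² + v²x²) = √(0.0161² + 0.150² × 10.4²) = 1.560; v² = 0.0225.
t = (1.560 − 0.0161)/0.0225 = 68.6 days (vs. the pure-advection estimate x/v = 69.3 d).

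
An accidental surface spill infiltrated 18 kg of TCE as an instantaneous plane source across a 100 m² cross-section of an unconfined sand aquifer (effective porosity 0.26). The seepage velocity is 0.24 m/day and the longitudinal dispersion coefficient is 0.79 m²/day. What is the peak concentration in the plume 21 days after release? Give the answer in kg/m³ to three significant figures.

The peak of an instantaneous 1D plume sits at x = vt; there the Gaussian factor is 1 and C_max = M/(n_e·A·√(4πDt)), where n_e·A is the pore area the mass is dissolved in.
√(4πDt) = √(4π × 0.79 × 21) = 14.44 m, so C_max = 18/(0.26 × 100 × 14.44) = 0.0479 kg/m³.

0.0479 kg/m³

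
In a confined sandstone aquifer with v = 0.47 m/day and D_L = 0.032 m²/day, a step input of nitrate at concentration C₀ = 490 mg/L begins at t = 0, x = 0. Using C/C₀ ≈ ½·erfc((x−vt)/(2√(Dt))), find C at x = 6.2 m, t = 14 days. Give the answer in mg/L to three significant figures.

321 mg/L

For a continuous step input, C/C₀ ≈ ½·erfc((x−vt)/(2√(Dt))).
vt = 0.47 × 14 = 6.58 m and 2√(Dt) = 2√(0.032 × 14) = 1.339 m.
Argument (x−vt)/(2√(Dt)) = (6.2 − 6.58)/1.339 = -0.2838; ½·erfc(-0.2838) = 0.6559.
C = 490 × 0.6559 = 321 mg/L.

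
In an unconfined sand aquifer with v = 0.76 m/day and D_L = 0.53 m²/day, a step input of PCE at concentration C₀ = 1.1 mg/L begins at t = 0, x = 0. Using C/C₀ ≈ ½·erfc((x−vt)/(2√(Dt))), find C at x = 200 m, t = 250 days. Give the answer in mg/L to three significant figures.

For a continuous step input, C/C₀ ≈ ½·erfc((x−vt)/(2√(Dt))).
vt = 0.76 × 250 = 190 m and 2√(Dt) = 2√(0.53 × 250) = 23.02 m.
Argument (x−vt)/(2√(Dt)) = (200 − 190)/23.02 = 0.4344; ½·erfc(0.4344) = 0.2695.
C = 1.1 × 0.2695 = 0.296 mg/L.

0.296 mg/L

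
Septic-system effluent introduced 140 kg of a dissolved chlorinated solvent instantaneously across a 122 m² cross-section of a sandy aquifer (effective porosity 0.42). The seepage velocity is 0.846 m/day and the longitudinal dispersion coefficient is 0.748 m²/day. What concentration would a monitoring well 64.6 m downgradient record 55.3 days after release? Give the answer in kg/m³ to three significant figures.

For an instantaneous plane source, C(x,t) = M/(n_e·A·√(4πDt)) · exp(−(x−vt)²/(4Dt)), with n_e·A the pore (flow) area.
Plume center vt = 0.846 × 55.3 = 46.7838 m, so the well at 64.6 m is 17.8162 m downgradient of the peak.
√(4πDt) = 22.80 m, giving peak height M/(n_e·A·√(4πDt)) = 140/(0.42 × 122 × 22.80) = 0.1198 kg/m³.
(x−vt)²/(4Dt) = (17.8162)²/(4 × 0.748 × 55.3) = 1.918; exp(−1.918) = 0.1469.
C = 0.1198 × 0.1469 = 0.0176 kg/m³.

0.0176 kg/m³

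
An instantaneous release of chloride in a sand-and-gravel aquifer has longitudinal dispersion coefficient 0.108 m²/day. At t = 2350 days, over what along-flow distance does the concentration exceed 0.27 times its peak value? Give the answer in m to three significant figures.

72.9 m

The plume is Gaussian with σ = √(2Dt) = √(2 × 0.108 × 2350) = 22.53 m.
C/C_peak = exp(−Δx²/(2σ²)) = 0.27 ⇒ Δx = σ·√(−2 ln 0.27) = 22.53 × 1.618 = 36.45 m.
Width = 2Δx = 72.9 m.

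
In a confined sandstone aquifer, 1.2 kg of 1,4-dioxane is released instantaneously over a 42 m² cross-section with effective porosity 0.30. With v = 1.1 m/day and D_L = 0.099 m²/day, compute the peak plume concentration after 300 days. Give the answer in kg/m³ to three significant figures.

The peak of an instantaneous 1D plume sits at x = vt; there the Gaussian factor is 1 and C_max = M/(n_e·A·√(4πDt)), where n_e·A is the pore area the mass is dissolved in.
√(4πDt) = √(4π × 0.099 × 300) = 19.32 m, so C_max = 1.2/(0.30 × 42 × 19.32) = 0.00493 kg/m³.

0.00493 kg/m³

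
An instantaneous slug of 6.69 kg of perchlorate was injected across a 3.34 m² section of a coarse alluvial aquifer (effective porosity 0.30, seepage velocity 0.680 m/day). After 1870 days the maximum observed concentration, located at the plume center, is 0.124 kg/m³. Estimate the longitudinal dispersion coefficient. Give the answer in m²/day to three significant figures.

At the plume center C_max = M/(n_e·A·√(4πDt)), so D = M²/(4πt·(n_e·A·C_max)²).
n_e·A·C_max = 0.30 × 3.34 × 0.124 = 0.1242 kg/m.
D = 6.69²/(4π × 1870 × 0.1242²) = 0.123 m²/day.

0.123 m²/day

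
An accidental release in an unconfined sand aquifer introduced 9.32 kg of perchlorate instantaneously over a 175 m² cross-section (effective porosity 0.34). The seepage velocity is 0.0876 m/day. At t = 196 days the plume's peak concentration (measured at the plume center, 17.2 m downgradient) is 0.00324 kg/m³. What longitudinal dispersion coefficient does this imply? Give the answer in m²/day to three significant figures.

At the plume center C_max = M/(n_e·A·√(4πDt)), so D = M²/(4πt·(n_e·A·C_max)²).
n_e·A·C_max = 0.34 × 175 × 0.00324 = 0.1928 kg/m.
D = 9.32²/(4π × 196 × 0.1928²) = 0.949 m²/day.

0.949 m²/day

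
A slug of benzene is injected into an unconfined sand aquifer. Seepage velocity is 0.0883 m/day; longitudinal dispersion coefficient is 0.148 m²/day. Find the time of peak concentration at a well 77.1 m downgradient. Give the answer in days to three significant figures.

854 days

For the 1D instantaneous-source solution, setting ∂C/∂t = 0 at fixed x gives v²t² + 2Dt − x² = 0, so t = (√(D² + v²x²) − D)/v².
√(D² + v²x²) = √(0.148² + 0.0883² × 77.1²) = 6.810; v² = 0.00779689.
t = (6.810 − 0.148)/0.00779689 = 854 days (vs. the pure-advection estimate x/v = 873 d).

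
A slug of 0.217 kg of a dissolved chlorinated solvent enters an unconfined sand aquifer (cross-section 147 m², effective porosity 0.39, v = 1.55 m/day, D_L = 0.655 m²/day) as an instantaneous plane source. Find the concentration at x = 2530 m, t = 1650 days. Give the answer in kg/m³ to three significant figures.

2.73e-05 kg/m³

For an instantaneous plane source, C(x,t) = M/(n_e·A·√(4πDt)) · exp(−(x−vt)²/(4Dt)), with n_e·A the pore (flow) area.
Plume center vt = 1.55 × 1650 = 2557.5 m, so the well at 2530 m is 27.5 m upgradient of the peak.
√(4πDt) = 116.5 m, giving peak height M/(n_e·A·√(4πDt)) = 0.217/(0.39 × 147 × 116.5) = 3.249e-05 kg/m³.
(x−vt)²/(4Dt) = (-27.5)²/(4 × 0.655 × 1650) = 0.1749; exp(−0.1749) = 0.8395.
C = 3.249e-05 × 0.8395 = 2.73e-05 kg/m³.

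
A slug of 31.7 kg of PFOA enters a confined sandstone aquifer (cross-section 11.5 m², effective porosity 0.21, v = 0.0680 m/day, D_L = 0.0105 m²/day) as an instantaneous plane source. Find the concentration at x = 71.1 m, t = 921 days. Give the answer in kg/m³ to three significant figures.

0.186 kg/m³

For an instantaneous plane source, C(x,t) = M/(n_e·A·√(4πDt)) · exp(−(x−vt)²/(4Dt)), with n_e·A the pore (flow) area.
Plume center vt = 0.0680 × 921 = 62.628 m, so the well at 71.1 m is 8.472 m downgradient of the peak.
√(4πDt) = 11.02 m, giving peak height M/(n_e·A·√(4πDt)) = 31.7/(0.21 × 11.5 × 11.02) = 1.191 kg/m³.
(x−vt)²/(4Dt) = (8.472)²/(4 × 0.0105 × 921) = 1.856; exp(−1.856) = 0.1563.
C = 1.191 × 0.1563 = 0.186 kg/m³.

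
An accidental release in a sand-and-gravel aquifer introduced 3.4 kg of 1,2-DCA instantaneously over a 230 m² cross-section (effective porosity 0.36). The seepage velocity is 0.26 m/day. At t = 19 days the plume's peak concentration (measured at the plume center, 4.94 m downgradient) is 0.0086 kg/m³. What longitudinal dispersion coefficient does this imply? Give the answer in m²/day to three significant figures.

At the plume center C_max = M/(n_e·A·√(4πDt)), so D = M²/(4πt·(n_e·A·C_max)²).
n_e·A·C_max = 0.36 × 230 × 0.0086 = 0.7121 kg/m.
D = 3.4²/(4π × 19 × 0.7121²) = 0.0955 m²/day.

0.0955 m²/day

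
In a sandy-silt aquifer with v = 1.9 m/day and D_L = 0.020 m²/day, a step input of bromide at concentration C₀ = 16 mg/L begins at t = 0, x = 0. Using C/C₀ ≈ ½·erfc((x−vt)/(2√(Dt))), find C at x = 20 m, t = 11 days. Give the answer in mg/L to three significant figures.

14.6 mg/L

For a continuous step input, C/C₀ ≈ ½·erfc((x−vt)/(2√(Dt))).
vt = 1.9 × 11 = 20.9 m and 2√(Dt) = 2√(0.020 × 11) = 0.9381 m.
Argument (x−vt)/(2√(Dt)) = (20 − 20.9)/0.9381 = -0.9594; ½·erfc(-0.9594) = 0.9126.
C = 16 × 0.9126 = 14.6 mg/L.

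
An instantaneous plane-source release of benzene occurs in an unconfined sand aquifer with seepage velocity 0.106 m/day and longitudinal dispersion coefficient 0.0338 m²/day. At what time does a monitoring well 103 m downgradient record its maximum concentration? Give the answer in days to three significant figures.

969 days

For the 1D instantaneous-source solution, setting ∂C/∂t = 0 at fixed x gives v²t² + 2Dt − x² = 0, so t = (√(D² + v²x²) − D)/v².
√(D² + v²x²) = √(0.0338² + 0.106² × 103²) = 10.92; v² = 0.011236.
t = (10.92 − 0.0338)/0.011236 = 969 days (vs. the pure-advection estimate x/v = 972 d).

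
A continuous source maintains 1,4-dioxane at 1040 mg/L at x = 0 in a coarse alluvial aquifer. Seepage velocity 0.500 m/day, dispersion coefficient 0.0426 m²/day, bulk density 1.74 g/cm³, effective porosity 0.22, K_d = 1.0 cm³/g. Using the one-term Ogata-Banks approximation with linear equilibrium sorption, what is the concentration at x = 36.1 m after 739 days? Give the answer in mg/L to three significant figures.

Retardation factor R = 1 + ρ_b·K_d/n = 1 + 1.74 × 1.0/0.22 = 8.909.
Sorption retards both mechanisms: v_R = v/R = 0.05612 m/day, D_R = D/R = 0.004782 m²/day.
v_R·t = 0.05612 × 739 = 41.47268 m; 2√(D_R t) = 3.760 m; argument = (36.1 − 41.47268)/3.760 = -1.429.
C = C₀ × ½·erfc(-1.429) = 1040 × 0.9784 = 1020 mg/L.

1020 mg/L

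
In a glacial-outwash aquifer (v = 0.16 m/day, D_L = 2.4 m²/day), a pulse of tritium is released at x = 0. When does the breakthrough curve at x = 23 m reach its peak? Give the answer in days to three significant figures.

77.9 days

For the 1D instantaneous-source solution, setting ∂C/∂t = 0 at fixed x gives v²t² + 2Dt − x² = 0, so t = (√(D² + v²x²) − D)/v².
√(D² + v²x²) = √(2.4² + 0.16² × 23²) = 4.393; v² = 0.0256.
t = (4.393 − 2.4)/0.0256 = 77.9 days (vs. the pure-advection estimate x/v = 144 d).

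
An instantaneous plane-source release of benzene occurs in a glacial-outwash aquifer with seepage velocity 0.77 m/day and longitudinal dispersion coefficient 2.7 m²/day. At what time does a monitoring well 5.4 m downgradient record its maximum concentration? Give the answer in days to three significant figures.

3.81 days

For the 1D instantaneous-source solution, setting ∂C/∂t = 0 at fixed x gives v²t² + 2Dt − x² = 0, so t = (√(D² + v²x²) − D)/v².
√(D² + v²x²) = √(2.7² + 0.77² × 5.4²) = 4.958; v² = 0.5929.
t = (4.958 − 2.7)/0.5929 = 3.81 days (vs. the pure-advection estimate x/v = 7.01 d).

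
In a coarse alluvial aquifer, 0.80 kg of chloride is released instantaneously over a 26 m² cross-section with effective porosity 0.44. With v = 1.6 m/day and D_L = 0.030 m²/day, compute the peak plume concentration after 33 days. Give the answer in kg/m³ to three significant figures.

The peak of an instantaneous 1D plume sits at x = vt; there the Gaussian factor is 1 and C_max = M/(n_e·A·√(4πDt)), where n_e·A is the pore area the mass is dissolved in.
√(4πDt) = √(4π × 0.030 × 33) = 3.527 m, so C_max = 0.80/(0.44 × 26 × 3.527) = 0.0198 kg/m³.

0.0198 kg/m³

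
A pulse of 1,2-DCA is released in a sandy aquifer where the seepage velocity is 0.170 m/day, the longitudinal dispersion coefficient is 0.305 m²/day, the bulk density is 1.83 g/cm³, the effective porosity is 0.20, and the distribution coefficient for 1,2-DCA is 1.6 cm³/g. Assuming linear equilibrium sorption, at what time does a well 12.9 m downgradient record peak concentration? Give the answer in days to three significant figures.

Retardation factor R = 1 + ρ_b·K_d/n = 1 + 1.83 × 1.6/0.20 = 15.64.
Sorption retards both mechanisms: v_R = v/R = 0.01087 m/day, D_R = D/R = 0.01950 m²/day.
Peak time from v_R²t² + 2D_R t − x² = 0: t = (√(D_R² + v_R²x²) − D_R)/v_R².
√(D_R² + v_R²x²) = √(0.01950² + 0.01087² × 12.9²) = 0.1416; v_R² = 0.0001182.
t = (0.1416 − 0.01950)/0.0001182 = 1030 days.

1030 days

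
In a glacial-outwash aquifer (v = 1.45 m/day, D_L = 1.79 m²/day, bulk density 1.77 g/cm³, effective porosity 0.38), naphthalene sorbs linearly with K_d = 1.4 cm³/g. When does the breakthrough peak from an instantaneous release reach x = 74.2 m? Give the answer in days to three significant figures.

379 days

Retardation factor R = 1 + ρ_b·K_d/n = 1 + 1.77 × 1.4/0.38 = 7.521.
Sorption retards both mechanisms: v_R = v/R = 0.1928 m/day, D_R = D/R = 0.2380 m²/day.
Peak time from v_R²t² + 2D_R t − x² = 0: t = (√(D_R² + v_R²x²) − D_R)/v_R².
√(D_R² + v_R²x²) = √(0.2380² + 0.1928² × 74.2²) = 14.31; v_R² = 0.03717.
t = (14.31 − 0.2380)/0.03717 = 379 days.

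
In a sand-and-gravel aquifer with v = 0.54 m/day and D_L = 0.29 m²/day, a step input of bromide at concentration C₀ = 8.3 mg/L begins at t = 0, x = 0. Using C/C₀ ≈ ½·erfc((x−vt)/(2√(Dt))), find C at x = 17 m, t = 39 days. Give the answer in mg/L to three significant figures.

For a continuous step input, C/C₀ ≈ ½·erfc((x−vt)/(2√(Dt))).
vt = 0.54 × 39 = 21.06 m and 2√(Dt) = 2√(0.29 × 39) = 6.726 m.
Argument (x−vt)/(2√(Dt)) = (17 − 21.06)/6.726 = -0.6036; ½·erfc(-0.6036) = 0.8033.
C = 8.3 × 0.8033 = 6.67 mg/L.

6.67 mg/L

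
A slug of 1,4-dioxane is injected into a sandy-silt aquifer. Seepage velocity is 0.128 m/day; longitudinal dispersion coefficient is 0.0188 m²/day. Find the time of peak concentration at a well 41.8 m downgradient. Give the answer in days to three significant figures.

325 days

For the 1D instantaneous-source solution, setting ∂C/∂t = 0 at fixed x gives v²t² + 2Dt − x² = 0, so t = (√(D² + v²x²) − D)/v².
√(D² + v²x²) = √(0.0188² + 0.128² × 41.8²) = 5.350; v² = 0.016384.
t = (5.350 − 0.0188)/0.016384 = 325 days (vs. the pure-advection estimate x/v = 327 d).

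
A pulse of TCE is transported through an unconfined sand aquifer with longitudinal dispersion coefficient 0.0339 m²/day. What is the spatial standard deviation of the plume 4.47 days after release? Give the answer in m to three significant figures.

Dispersive spreading gives a Gaussian with σ² = 2Dt; advection only shifts the center.
σ = √(2 × 0.0339 × 4.47) = 0.551 m.

0.551 m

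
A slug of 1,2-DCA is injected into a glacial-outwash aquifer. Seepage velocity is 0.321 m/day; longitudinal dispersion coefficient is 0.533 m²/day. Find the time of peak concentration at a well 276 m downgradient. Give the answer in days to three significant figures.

855 days

For the 1D instantaneous-source solution, setting ∂C/∂t = 0 at fixed x gives v²t² + 2Dt − x² = 0, so t = (√(D² + v²x²) − D)/v².
√(D² + v²x²) = √(0.533² + 0.321² × 276²) = 88.60; v² = 0.103041.
t = (88.60 − 0.533)/0.103041 = 855 days (vs. the pure-advection estimate x/v = 860 d).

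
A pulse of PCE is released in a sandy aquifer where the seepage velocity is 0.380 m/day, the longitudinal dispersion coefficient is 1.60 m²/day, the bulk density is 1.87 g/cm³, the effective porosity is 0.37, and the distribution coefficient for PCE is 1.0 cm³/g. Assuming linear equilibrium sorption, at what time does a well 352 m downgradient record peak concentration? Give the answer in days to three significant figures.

Retardation factor R = 1 + ρ_b·K_d/n = 1 + 1.87 × 1.0/0.37 = 6.054.
Sorption retards both mechanisms: v_R = v/R = 0.06277 m/day, D_R = D/R = 0.2643 m²/day.
Peak time from v_R²t² + 2D_R t − x² = 0: t = (√(D_R² + v_R²x²) − D_R)/v_R².
√(D_R² + v_R²x²) = √(0.2643² + 0.06277² × 352²) = 22.10; v_R² = 0.003940.
t = (22.10 − 0.2643)/0.003940 = 5540 days.

5540 days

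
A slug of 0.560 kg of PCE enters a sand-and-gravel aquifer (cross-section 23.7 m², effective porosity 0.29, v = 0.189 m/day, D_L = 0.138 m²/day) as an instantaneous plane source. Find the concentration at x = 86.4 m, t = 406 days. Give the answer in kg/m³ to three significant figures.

For an instantaneous plane source, C(x,t) = M/(n_e·A·√(4πDt)) · exp(−(x−vt)²/(4Dt)), with n_e·A the pore (flow) area.
Plume center vt = 0.189 × 406 = 76.734 m, so the well at 86.4 m is 9.666 m downgradient of the peak.
√(4πDt) = 26.53 m, giving peak height M/(n_e·A·√(4πDt)) = 0.560/(0.29 × 23.7 × 26.53) = 0.003071 kg/m³.
(x−vt)²/(4Dt) = (9.666)²/(4 × 0.138 × 406) = 0.4169; exp(−0.4169) = 0.6591.
C = 0.003071 × 0.6591 = 0.00202 kg/m³.

0.00202 kg/m³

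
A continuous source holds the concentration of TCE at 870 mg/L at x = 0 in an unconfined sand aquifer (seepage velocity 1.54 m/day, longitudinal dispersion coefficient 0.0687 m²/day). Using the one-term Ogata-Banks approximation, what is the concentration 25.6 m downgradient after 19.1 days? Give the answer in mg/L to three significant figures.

862 mg/L

For a continuous step input, C/C₀ ≈ ½·erfc((x−vt)/(2√(Dt))).
vt = 1.54 × 19.1 = 29.414 m and 2√(Dt) = 2√(0.0687 × 19.1) = 2.291 m.
Argument (x−vt)/(2√(Dt)) = (25.6 − 29.414)/2.291 = -1.665; ½·erfc(-1.665) = 0.9907.
C = 870 × 0.9907 = 862 mg/L.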